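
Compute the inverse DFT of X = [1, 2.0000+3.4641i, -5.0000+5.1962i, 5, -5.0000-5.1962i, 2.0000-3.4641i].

x[n] = (1/6) Σ(k=0 to 5) X[k] · e^(2πikn/6)

Computing each x[n]:
x[0] = 0
x[1] = -2
x[2] = 2
x[3] = -3
x[4] = 1
x[5] = 3

x = [0, -2, 2, -3, 1, 3]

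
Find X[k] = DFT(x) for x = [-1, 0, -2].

X[k] = Σ(n=0 to 2) x[n] · ω_3^(nk)
where ω_3 = e^(-2πi/3)

Computing each X[k]:
X[0] = -3
X[1] = -1.7321i
X[2] = 1.7321i

X = [-3, -1.7321i, 1.7321i]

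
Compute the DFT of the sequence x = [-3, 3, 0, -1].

X[k] = Σ(n=0 to 3) x[n] · ω_4^(nk)
where ω_4 = e^(-2πi/4)

Computing each X[k]:
X[0] = -1
X[1] = -3-4i
X[2] = -5
X[3] = -3+4i

X = [-1, -3-4i, -5, -3+4i]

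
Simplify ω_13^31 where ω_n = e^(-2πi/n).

Since ω_13^13 = 1, powers reduce modulo 13.
31 mod 13 = 5
So ω_13^31 = ω_13^5 = e^(-2πi·5/13)

ω_13^31 = ω_13^5 = -0.7485-0.6631i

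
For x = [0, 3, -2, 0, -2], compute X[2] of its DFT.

X[2] = Σ(n=0 to 4) x[n] · ω_5^(2n) where ω_5 = e^(-2πi/5)
= (0)·ω_5^0 + (3)·ω_5^2 + (-2)·ω_5^4 + (0)·ω_5^6 + (-2)·ω_5^8

X[2] = -1.4271-4.8410i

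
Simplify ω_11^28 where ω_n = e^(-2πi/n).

Since ω_11^11 = 1, powers reduce modulo 11.
28 mod 11 = 6
So ω_11^28 = ω_11^6 = e^(-2πi·6/11)

ω_11^28 = ω_11^6 = -0.9595+0.2817i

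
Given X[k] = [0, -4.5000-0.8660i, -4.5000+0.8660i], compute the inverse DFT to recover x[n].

x[n] = (1/3) Σ(k=0 to 2) X[k] · e^(2πikn/3)

Computing each x[n]:
x[0] = -3
x[1] = 2
x[2] = 1

x = [-3, 2, 1]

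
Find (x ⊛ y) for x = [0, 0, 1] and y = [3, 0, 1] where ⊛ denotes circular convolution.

(x ⊛ y)[n] = Σ(m=0 to 2) x[m] · y[(n-m) mod 3]

Computing each output sample:
(x ⊛ y)[0] = 0
(x ⊛ y)[1] = 1
(x ⊛ y)[2] = 3

x ⊛ y = [0, 1, 3]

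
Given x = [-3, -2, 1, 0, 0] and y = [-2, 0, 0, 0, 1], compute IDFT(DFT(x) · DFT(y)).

(x ⊛ y)[n] = Σ(m=0 to 4) x[m] · y[(n-m) mod 5]

Computing each output sample:
(x ⊛ y)[0] = 4
(x ⊛ y)[1] = 5
(x ⊛ y)[2] = -2
(x ⊛ y)[3] = 0
(x ⊛ y)[4] = -3

x ⊛ y = [4, 5, -2, 0, -3]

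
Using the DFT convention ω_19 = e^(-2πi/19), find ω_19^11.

ω_19^11 = e^(-2πi·11/19)
= cos(-2π·11/19) + i·sin(-2π·11/19)
= cos(-22π/19) + i·sin(-22π/19)

ω_19^11 = cos(-22π/19) + i·sin(-22π/19) = -0.8795+0.4759i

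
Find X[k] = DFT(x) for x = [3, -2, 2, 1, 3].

X[k] = Σ(n=0 to 4) x[n] · ω_5^(nk)
where ω_5 = e^(-2πi/5)

Computing each X[k]:
X[0] = 7
X[1] = 0.8820+4.1675i
X[2] = 3.1180+3.8900i
X[3] = 3.1180-3.8900i
X[4] = 0.8820-4.1675i

X = [7, 0.8820+4.1675i, 3.1180+3.8900i, 3.1180-3.8900i, 0.8820-4.1675i]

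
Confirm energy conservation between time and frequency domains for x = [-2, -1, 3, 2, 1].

Time domain:
Σ|x[n]|² = |-2|² + |-1|² + |3|² + |2|² + |1|² = 19.0000

Frequency domain:
(1/5)Σ|X[k]|² = (1/5)(|3|² + |-6.0451+1.3143i|² + |-0.4549+2.1266i|² + |-0.4549-2.1266i|² + |-6.0451-1.3143i|²) = (1/5)·95.0000 = 19.0000

Both sides agree, confirming Parseval's theorem.

Σ|x[n]|² = (1/N)Σ|X[k]|² = 19.0000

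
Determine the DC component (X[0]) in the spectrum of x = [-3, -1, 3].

X[0] = Σ(n=0 to 2) x[n] · ω_3^0 = Σ x[n]
= (-3) + (-1) + (3)

X[0] = -1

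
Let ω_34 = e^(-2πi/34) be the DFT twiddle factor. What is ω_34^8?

ω_34^8 = e^(-2πi·8/34)
= cos(-2π·8/34) + i·sin(-2π·8/34)
= cos(-16π/34) + i·sin(-16π/34)

ω_34^8 = cos(-16π/34) + i·sin(-16π/34) = 0.0923-0.9957i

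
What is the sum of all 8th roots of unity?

Sum of all nth roots of unity equals 0 for n > 1 (geometric series with r ≠ 1).

0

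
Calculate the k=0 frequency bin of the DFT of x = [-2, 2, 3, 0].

X[0] = Σ(n=0 to 3) x[n] · ω_4^0 = Σ x[n]
= (-2) + (2) + (3) + (0)

X[0] = 3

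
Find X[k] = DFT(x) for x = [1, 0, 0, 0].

X[k] = Σ(n=0 to 3) x[n] · ω_4^(nk)
where ω_4 = e^(-2πi/4)

Computing each X[k]:
X[0] = 1
X[1] = 1
X[2] = 1
X[3] = 1

X = [1, 1, 1, 1]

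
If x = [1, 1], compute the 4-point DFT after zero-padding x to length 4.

Original 2-point DFT: [2, 0]
Zero-padded 4-point DFT provides frequency interpolation.

DFT_4([x, 0, ...]) = [2, 1-1i, 0, 1+1i]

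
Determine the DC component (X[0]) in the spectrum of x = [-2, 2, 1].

X[0] = Σ(n=0 to 2) x[n] · ω_3^0 = Σ x[n]
= (-2) + (2) + (1)

X[0] = 1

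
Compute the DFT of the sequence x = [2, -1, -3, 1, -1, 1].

X[k] = Σ(n=0 to 5) x[n] · ω_6^(nk)
where ω_6 = e^(-2πi/6)

Computing each X[k]:
X[0] = -1
X[1] = 3.0000+3.4641i
X[2] = 5
X[3] = -3
X[4] = 5
X[5] = 3.0000-3.4641i

X = [-1, 3.0000+3.4641i, 5, -3, 5, 3.0000-3.4641i]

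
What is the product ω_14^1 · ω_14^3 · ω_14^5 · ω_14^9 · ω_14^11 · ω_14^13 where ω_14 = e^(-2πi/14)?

The primitive 14th roots of unity are ω_14^k for k coprime to 14: k ∈ {1, 3, 5, 9, 11, 13}
Their product equals the constant term of the cyclotomic polynomial Φ_14(x) up to sign.
For n ≥ 3, the product of all primitive nth roots of unity is 1. (For n=1 it is 1; for n=2 it is -1.)

1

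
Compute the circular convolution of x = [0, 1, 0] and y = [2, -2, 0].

(x ⊛ y)[n] = Σ(m=0 to 2) x[m] · y[(n-m) mod 3]

Computing each output sample:
(x ⊛ y)[0] = 0
(x ⊛ y)[1] = 2
(x ⊛ y)[2] = -2

x ⊛ y = [0, 2, -2]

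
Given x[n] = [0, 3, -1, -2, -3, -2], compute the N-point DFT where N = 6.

X[k] = Σ(n=0 to 5) x[n] · ω_6^(nk)
where ω_6 = e^(-2πi/6)

Computing each X[k]:
X[0] = -5
X[1] = 4.5000-6.0622i
X[2] = -0.5000-2.5981i
X[3] = -3
X[4] = -0.5000+2.5981i
X[5] = 4.5000+6.0622i

X = [-5, 4.5000-6.0622i, -0.5000-2.5981i, -3, -0.5000+2.5981i, 4.5000+6.0622i]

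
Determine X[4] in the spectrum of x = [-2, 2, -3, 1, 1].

X[4] = Σ(n=0 to 4) x[n] · ω_5^(4n) where ω_5 = e^(-2πi/5)
= (-2)·ω_5^0 + (2)·ω_5^4 + (-3)·ω_5^8 + (1)·ω_5^12 + (1)·ω_5^16

X[4] = 0.5451-1.4001i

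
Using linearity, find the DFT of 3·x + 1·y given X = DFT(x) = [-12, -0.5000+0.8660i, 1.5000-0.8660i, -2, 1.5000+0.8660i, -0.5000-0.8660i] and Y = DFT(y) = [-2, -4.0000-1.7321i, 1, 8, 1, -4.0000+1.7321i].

By linearity: DFT(3x + 1y) = 3·DFT(x) + 1·DFT(y)
= 3·[-12, -0.5000+0.8660i, 1.5000-0.8660i, -2, 1.5000+0.8660i, -0.5000-0.8660i] + 1·[-2, -4.0000-1.7321i, 1, 8, 1, -4.0000+1.7321i]

Computing element-wise:
Z[0] = 3·(-12) + 1·(-2) = -38
Z[1] = 3·(-0.5000+0.8660i) + 1·(-4.0000-1.7321i) = -5.5000+0.8659i
Z[2] = 3·(1.5000-0.8660i) + 1·(1) = 5.5000-2.5980i
Z[3] = 3·(-2) + 1·(8) = 2
Z[4] = 3·(1.5000+0.8660i) + 1·(1) = 5.5000+2.5980i
Z[5] = 3·(-0.5000-0.8660i) + 1·(-4.0000+1.7321i) = -5.5000-0.8659i

DFT(3x + 1y) = 3·X + 1·Y = [-38, -5.5000+0.8659i, 5.5000-2.5980i, 2, 5.5000+2.5980i, -5.5000-0.8659i]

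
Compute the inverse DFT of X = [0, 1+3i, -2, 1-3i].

x[n] = (1/4) Σ(k=0 to 3) X[k] · e^(2πikn/4)

Computing each x[n]:
x[0] = 0
x[1] = -1
x[2] = -1
x[3] = 2

x = [0, -1, -1, 2]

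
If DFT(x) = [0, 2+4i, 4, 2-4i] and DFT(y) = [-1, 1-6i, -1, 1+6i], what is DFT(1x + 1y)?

By linearity: DFT(1x + 1y) = 1·DFT(x) + 1·DFT(y)
= 1·[0, 2+4i, 4, 2-4i] + 1·[-1, 1-6i, -1, 1+6i]

Computing element-wise:
Z[0] = 1·(0) + 1·(-1) = -1
Z[1] = 1·(2+4i) + 1·(1-6i) = 3-2i
Z[2] = 1·(4) + 1·(-1) = 3
Z[3] = 1·(2-4i) + 1·(1+6i) = 3+2i

DFT(1x + 1y) = 1·X + 1·Y = [-1, 3-2i, 3, 3+2i]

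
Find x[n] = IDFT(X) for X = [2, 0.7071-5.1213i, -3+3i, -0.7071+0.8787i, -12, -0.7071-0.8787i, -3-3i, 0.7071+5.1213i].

x[n] = (1/8) Σ(k=0 to 7) X[k] · e^(2πikn/8)

Computing each x[n]:
x[0] = -2
x[1] = 2
x[2] = 1
x[3] = 3
x[4] = -2
x[5] = 0
x[6] = -2
x[7] = 2

x = [-2, 2, 1, 3, -2, 0, -2, 2]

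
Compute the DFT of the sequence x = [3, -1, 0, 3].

X[k] = Σ(n=0 to 3) x[n] · ω_4^(nk)
where ω_4 = e^(-2πi/4)

Computing each X[k]:
X[0] = 5
X[1] = 3+4i
X[2] = 1
X[3] = 3-4i

X = [5, 3+4i, 1, 3-4i]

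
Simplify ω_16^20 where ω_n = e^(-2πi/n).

Since ω_16^16 = 1, powers reduce modulo 16.
20 mod 16 = 4
So ω_16^20 = ω_16^4 = e^(-2πi·4/16)

ω_16^20 = ω_16^4 = -1i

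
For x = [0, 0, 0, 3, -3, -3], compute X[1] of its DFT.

X[1] = Σ(n=0 to 5) x[n] · ω_6^(1n) where ω_6 = e^(-2πi/6)
= (0)·ω_6^0 + (0)·ω_6^1 + (0)·ω_6^2 + (3)·ω_6^3 + (-3)·ω_6^4 + (-3)·ω_6^5

X[1] = -3.0000-5.1962i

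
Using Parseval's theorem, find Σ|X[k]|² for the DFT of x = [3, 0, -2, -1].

Parseval: Σ|x[n]|² = (1/N)Σ|X[k]|², so Σ|X[k]|² = N·Σ|x[n]|² = 4·14.0000

Σ|X[k]|² = N·Σ|x[n]|² = 4·14.0000 = 56.0000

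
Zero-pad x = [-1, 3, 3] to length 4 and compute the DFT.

Original 3-point DFT: [5, -4, -4]
Zero-padded 4-point DFT provides frequency interpolation.

DFT_4([x, 0, ...]) = [5, -4-3i, -1, -4+3i]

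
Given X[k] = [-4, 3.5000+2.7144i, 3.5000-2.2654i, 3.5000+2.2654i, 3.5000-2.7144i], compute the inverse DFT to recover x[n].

x[n] = (1/5) Σ(k=0 to 4) X[k] · e^(2πikn/5)

Computing each x[n]:
x[0] = 2
x[1] = -2
x[2] = -3
x[3] = 0
x[4] = -1

x = [2, -2, -3, 0, -1]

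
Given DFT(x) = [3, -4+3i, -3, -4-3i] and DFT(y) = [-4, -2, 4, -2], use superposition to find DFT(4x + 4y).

By linearity: DFT(4x + 4y) = 4·DFT(x) + 4·DFT(y)
= 4·[3, -4+3i, -3, -4-3i] + 4·[-4, -2, 4, -2]

Computing element-wise:
Z[0] = 4·(3) + 4·(-4) = -4
Z[1] = 4·(-4+3i) + 4·(-2) = -24+12i
Z[2] = 4·(-3) + 4·(4) = 4
Z[3] = 4·(-4-3i) + 4·(-2) = -24-12i

DFT(4x + 4y) = 4·X + 4·Y = [-4, -24+12i, 4, -24-12i]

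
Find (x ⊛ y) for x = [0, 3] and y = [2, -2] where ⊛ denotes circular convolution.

(x ⊛ y)[n] = Σ(m=0 to 1) x[m] · y[(n-m) mod 2]

Computing each output sample:
(x ⊛ y)[0] = -6
(x ⊛ y)[1] = 6

x ⊛ y = [-6, 6]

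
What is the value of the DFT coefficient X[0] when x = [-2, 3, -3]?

X[0] = Σ(n=0 to 2) x[n] · ω_3^0 = Σ x[n]
= (-2) + (3) + (-3)

X[0] = -2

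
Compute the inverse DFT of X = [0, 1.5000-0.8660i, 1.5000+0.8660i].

x[n] = (1/3) Σ(k=0 to 2) X[k] · e^(2πikn/3)

Computing each x[n]:
x[0] = 1
x[1] = 0
x[2] = -1

x = [1, 0, -1]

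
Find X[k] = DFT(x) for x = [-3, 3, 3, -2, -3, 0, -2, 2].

X[k] = Σ(n=0 to 7) x[n] · ω_8^(nk)
where ω_8 = e^(-2πi/8)

Computing each X[k]:
X[0] = -2
X[1] = 4.9497-4.2929i
X[2] = -7-3i
X[3] = -4.9497+5.7071i
X[4] = -8
X[5] = -4.9497-5.7071i
X[6] = -7+3i
X[7] = 4.9497+4.2929i

X = [-2, 4.9497-4.2929i, -7-3i, -4.9497+5.7071i, -8, -4.9497-5.7071i, -7+3i, 4.9497+4.2929i]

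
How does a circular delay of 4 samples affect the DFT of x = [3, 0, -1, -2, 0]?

Time shift by 4: X_shifted[k] = ω_5^(4k) · X[k]
Shifted x = [0, -1, -2, 0, 3]

DFT(x[n-4]) = [0, 2.2361+4.9798i, -2.2361+0.4490i, -2.2361-0.4490i, 2.2361-4.9798i]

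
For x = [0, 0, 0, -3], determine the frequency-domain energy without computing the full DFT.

Parseval: Σ|x[n]|² = (1/N)Σ|X[k]|², so Σ|X[k]|² = N·Σ|x[n]|² = 4·9.0000

Σ|X[k]|² = N·Σ|x[n]|² = 4·9.0000 = 36.0000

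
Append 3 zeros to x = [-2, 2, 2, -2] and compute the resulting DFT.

Original 4-point DFT: [0, -4-4i, 0, -4+4i]
Zero-padded 7-point DFT provides frequency interpolation.

DFT_7([x, 0, ...]) = [0, 0.6039-2.6458i, -5.4940-2.6458i, -2.1099+2.6458i, -2.1099-2.6458i, -5.4940+2.6458i, 0.6039+2.6458i]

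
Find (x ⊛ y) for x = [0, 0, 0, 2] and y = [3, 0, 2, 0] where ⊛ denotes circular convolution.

(x ⊛ y)[n] = Σ(m=0 to 3) x[m] · y[(n-m) mod 4]

Computing each output sample:
(x ⊛ y)[0] = 0
(x ⊛ y)[1] = 4
(x ⊛ y)[2] = 0
(x ⊛ y)[3] = 6

x ⊛ y = [0, 4, 0, 6]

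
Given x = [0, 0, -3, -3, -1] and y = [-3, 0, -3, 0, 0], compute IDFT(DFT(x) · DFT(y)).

(x ⊛ y)[n] = Σ(m=0 to 4) x[m] · y[(n-m) mod 5]

Computing each output sample:
(x ⊛ y)[0] = 9
(x ⊛ y)[1] = 3
(x ⊛ y)[2] = 9
(x ⊛ y)[3] = 9
(x ⊛ y)[4] = 12

x ⊛ y = [9, 3, 9, 9, 12]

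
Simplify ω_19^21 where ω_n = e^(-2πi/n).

Since ω_19^19 = 1, powers reduce modulo 19.
21 mod 19 = 2
So ω_19^21 = ω_19^2 = e^(-2πi·2/19)

ω_19^21 = ω_19^2 = 0.7891-0.6142i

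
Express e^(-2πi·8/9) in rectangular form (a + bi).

ω_9^8 = e^(-2πi·8/9)
= cos(-2π·8/9) + i·sin(-2π·8/9)
= cos(-16π/9) + i·sin(-16π/9)

ω_9^8 = cos(-16π/9) + i·sin(-16π/9) = 0.7660+0.6428i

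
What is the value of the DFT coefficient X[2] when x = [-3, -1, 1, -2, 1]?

X[2] = Σ(n=0 to 4) x[n] · ω_5^(2n) where ω_5 = e^(-2πi/5)
= (-3)·ω_5^0 + (-1)·ω_5^2 + (1)·ω_5^4 + (-2)·ω_5^6 + (1)·ω_5^8

X[2] = -3.3090+4.0287i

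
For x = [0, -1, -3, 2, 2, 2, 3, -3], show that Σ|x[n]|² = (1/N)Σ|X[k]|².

Time domain:
Σ|x[n]|² = |0|² + |-1|² + |-3|² + |2|² + |2|² + |2|² + |3|² + |-3|² = 40.0000

Frequency domain:
(1/8)Σ|X[k]|² = (1/8)(|2|² + |-7.6569+4.5858i|² + |2-2i|² + |3.6569-7.4142i|² + |2|² + |3.6569+7.4142i|² + |2+2i|² + |-7.6569-4.5858i|²) = (1/8)·320.0000 = 40.0000

Both sides agree, confirming Parseval's theorem.

Σ|x[n]|² = (1/N)Σ|X[k]|² = 40.0000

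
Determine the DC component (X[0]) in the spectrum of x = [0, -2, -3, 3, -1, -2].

X[0] = Σ(n=0 to 5) x[n] · ω_6^0 = Σ x[n]
= (0) + (-2) + (-3) + (3) + (-1) + (-2)

X[0] = -5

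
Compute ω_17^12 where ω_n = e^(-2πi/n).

ω_17^12 = e^(-2πi·12/17)
= cos(-2π·12/17) + i·sin(-2π·12/17)
= cos(-24π/17) + i·sin(-24π/17)

ω_17^12 = cos(-24π/17) + i·sin(-24π/17) = -0.2737+0.9618i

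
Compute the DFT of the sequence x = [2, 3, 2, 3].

X[k] = Σ(n=0 to 3) x[n] · ω_4^(nk)
where ω_4 = e^(-2πi/4)

Computing each X[k]:
X[0] = 10
X[1] = 0
X[2] = -2
X[3] = 0

X = [10, 0, -2, 0]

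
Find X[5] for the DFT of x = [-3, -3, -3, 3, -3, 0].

X[5] = Σ(n=0 to 5) x[n] · ω_6^(5n) where ω_6 = e^(-2πi/6)
= (-3)·ω_6^0 + (-3)·ω_6^5 + (-3)·ω_6^10 + (3)·ω_6^15 + (-3)·ω_6^20 + (0)·ω_6^25

X[5] = -4.5000-2.5981i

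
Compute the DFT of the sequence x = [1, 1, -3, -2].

X[k] = Σ(n=0 to 3) x[n] · ω_4^(nk)
where ω_4 = e^(-2πi/4)

Computing each X[k]:
X[0] = -3
X[1] = 4-3i
X[2] = -1
X[3] = 4+3i

X = [-3, 4-3i, -1, 4+3i]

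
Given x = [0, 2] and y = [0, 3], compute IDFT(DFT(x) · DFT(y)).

(x ⊛ y)[n] = Σ(m=0 to 1) x[m] · y[(n-m) mod 2]

Computing each output sample:
(x ⊛ y)[0] = 6
(x ⊛ y)[1] = 0

x ⊛ y = [6, 0]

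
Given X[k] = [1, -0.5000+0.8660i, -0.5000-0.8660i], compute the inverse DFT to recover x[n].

x[n] = (1/3) Σ(k=0 to 2) X[k] · e^(2πikn/3)

Computing each x[n]:
x[0] = 0
x[1] = 0
x[2] = 1

x = [0, 0, 1]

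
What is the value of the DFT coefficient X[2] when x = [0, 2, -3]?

X[2] = Σ(n=0 to 2) x[n] · ω_3^(2n) where ω_3 = e^(-2πi/3)
= (0)·ω_3^0 + (2)·ω_3^2 + (-3)·ω_3^4

X[2] = 0.5000+4.3301i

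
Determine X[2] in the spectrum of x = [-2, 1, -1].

X[2] = Σ(n=0 to 2) x[n] · ω_3^(2n) where ω_3 = e^(-2πi/3)
= (-2)·ω_3^0 + (1)·ω_3^2 + (-1)·ω_3^4

X[2] = -2.0000+1.7321i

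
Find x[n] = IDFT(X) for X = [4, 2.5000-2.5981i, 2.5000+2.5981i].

x[n] = (1/3) Σ(k=0 to 2) X[k] · e^(2πikn/3)

Computing each x[n]:
x[0] = 3
x[1] = 2
x[2] = -1

x = [3, 2, -1]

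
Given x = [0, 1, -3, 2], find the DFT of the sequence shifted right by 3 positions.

Time shift by 3: X_shifted[k] = ω_4^(3k) · X[k]
Shifted x = [1, -3, 2, 0]

DFT(x[n-3]) = [0, -1+3i, 6, -1-3i]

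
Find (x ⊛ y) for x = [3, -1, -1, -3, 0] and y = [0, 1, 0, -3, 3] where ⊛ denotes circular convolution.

(x ⊛ y)[n] = Σ(m=0 to 4) x[m] · y[(n-m) mod 5]

Computing each output sample:
(x ⊛ y)[0] = 0
(x ⊛ y)[1] = 9
(x ⊛ y)[2] = -10
(x ⊛ y)[3] = -10
(x ⊛ y)[4] = 9

x ⊛ y = [0, 9, -10, -10, 9]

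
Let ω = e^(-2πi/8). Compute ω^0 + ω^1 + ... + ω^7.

Sum of all nth roots of unity equals 0 for n > 1 (geometric series with r ≠ 1).

0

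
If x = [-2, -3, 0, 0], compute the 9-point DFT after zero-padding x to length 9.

Original 4-point DFT: [-5, -2+3i, 1, -2-3i]
Zero-padded 9-point DFT provides frequency interpolation.

DFT_9([x, 0, ...]) = [-5, -4.2981+1.9284i, -2.5209+2.9544i, -0.5000+2.5981i, 0.8191+1.0261i, 0.8191-1.0261i, -0.5000-2.5981i, -2.5209-2.9544i, -4.2981-1.9284i]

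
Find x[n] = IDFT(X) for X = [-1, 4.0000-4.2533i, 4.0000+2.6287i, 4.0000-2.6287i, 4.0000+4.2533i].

x[n] = (1/5) Σ(k=0 to 4) X[k] · e^(2πikn/5)

Computing each x[n]:
x[0] = 3
x[1] = 0
x[2] = 1
x[3] = -3
x[4] = -2

x = [3, 0, 1, -3, -2]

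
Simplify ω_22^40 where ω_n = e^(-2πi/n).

Since ω_22^22 = 1, powers reduce modulo 22.
40 mod 22 = 18
So ω_22^40 = ω_22^18 = e^(-2πi·18/22)

ω_22^40 = ω_22^18 = 0.4154+0.9096i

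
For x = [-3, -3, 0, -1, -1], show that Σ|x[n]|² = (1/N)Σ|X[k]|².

Time domain:
Σ|x[n]|² = |-3|² + |-3|² + |0|² + |-1|² + |-1|² = 20.0000

Frequency domain:
(1/5)Σ|X[k]|² = (1/5)(|-8|² + |-3.4271+1.3143i|² + |-0.0729+2.1266i|² + |-0.0729-2.1266i|² + |-3.4271-1.3143i|²) = (1/5)·100.0000 = 20.0000

Both sides agree, confirming Parseval's theorem.

Σ|x[n]|² = (1/N)Σ|X[k]|² = 20.0000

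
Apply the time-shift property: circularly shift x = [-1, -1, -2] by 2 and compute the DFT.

Time shift by 2: X_shifted[k] = ω_3^(2k) · X[k]
Shifted x = [-1, -2, -1]

DFT(x[n-2]) = [-4, 0.5000+0.8660i, 0.5000-0.8660i]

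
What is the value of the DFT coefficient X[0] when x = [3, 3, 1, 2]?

X[0] = Σ(n=0 to 3) x[n] · ω_4^0 = Σ x[n]
= (3) + (3) + (1) + (2)

X[0] = 9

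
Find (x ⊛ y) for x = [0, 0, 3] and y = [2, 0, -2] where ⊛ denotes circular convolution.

(x ⊛ y)[n] = Σ(m=0 to 2) x[m] · y[(n-m) mod 3]

Computing each output sample:
(x ⊛ y)[0] = 0
(x ⊛ y)[1] = -6
(x ⊛ y)[2] = 6

x ⊛ y = [0, -6, 6]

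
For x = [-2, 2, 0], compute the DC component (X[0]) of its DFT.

X[0] = Σ(n=0 to 2) x[n] · ω_3^0 = Σ x[n]
= (-2) + (2) + (0)

X[0] = 0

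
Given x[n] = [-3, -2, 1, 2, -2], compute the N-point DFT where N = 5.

X[k] = Σ(n=0 to 4) x[n] · ω_5^(nk)
where ω_5 = e^(-2πi/5)

Computing each X[k]:
X[0] = -4
X[1] = -6.6631+0.5878i
X[2] = 1.1631-0.9511i
X[3] = 1.1631+0.9511i
X[4] = -6.6631-0.5878i

X = [-4, -6.6631+0.5878i, 1.1631-0.9511i, 1.1631+0.9511i, -6.6631-0.5878i]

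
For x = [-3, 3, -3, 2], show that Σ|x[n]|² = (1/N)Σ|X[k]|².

Time domain:
Σ|x[n]|² = |-3|² + |3|² + |-3|² + |2|² = 31.0000

Frequency domain:
(1/4)Σ|X[k]|² = (1/4)(|-1|² + |-1i|² + |-11|² + |1i|²) = (1/4)·124.0000 = 31.0000

Both sides agree, confirming Parseval's theorem.

Σ|x[n]|² = (1/N)Σ|X[k]|² = 31.0000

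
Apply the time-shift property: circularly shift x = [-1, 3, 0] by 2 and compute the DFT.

Time shift by 2: X_shifted[k] = ω_3^(2k) · X[k]
Shifted x = [3, 0, -1]

DFT(x[n-2]) = [2, 3.5000-0.8660i, 3.5000+0.8660i]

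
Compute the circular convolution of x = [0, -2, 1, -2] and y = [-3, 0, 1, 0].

(x ⊛ y)[n] = Σ(m=0 to 3) x[m] · y[(n-m) mod 4]

Computing each output sample:
(x ⊛ y)[0] = 1
(x ⊛ y)[1] = 4
(x ⊛ y)[2] = -3
(x ⊛ y)[3] = 4

x ⊛ y = [1, 4, -3, 4]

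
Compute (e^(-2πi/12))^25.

Since ω_12^12 = 1, powers reduce modulo 12.
25 mod 12 = 1
So ω_12^25 = ω_12^1 = e^(-2πi·1/12)

ω_12^25 = ω_12^1 = 0.8660-0.5000i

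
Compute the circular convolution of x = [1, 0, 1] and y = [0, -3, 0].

(x ⊛ y)[n] = Σ(m=0 to 2) x[m] · y[(n-m) mod 3]

Computing each output sample:
(x ⊛ y)[0] = -3
(x ⊛ y)[1] = -3
(x ⊛ y)[2] = 0

x ⊛ y = [-3, -3, 0]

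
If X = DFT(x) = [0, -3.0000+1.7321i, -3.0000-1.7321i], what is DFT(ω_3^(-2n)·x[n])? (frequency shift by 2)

Modulation property: DFT(ω_3^(-2n)·x[n]) = X[(k-2) mod 3], so circularly shift X by 2 positions.

X[k-2] = [-3.0000+1.7321i, -3.0000-1.7321i, 0]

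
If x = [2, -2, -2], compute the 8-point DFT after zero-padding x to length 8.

Original 3-point DFT: [-2, 4, 4]
Zero-padded 8-point DFT provides frequency interpolation.

DFT_8([x, 0, ...]) = [-2, 0.5858+3.4142i, 4+2i, 3.4142-0.5858i, 2, 3.4142+0.5858i, 4-2i, 0.5858-3.4142i]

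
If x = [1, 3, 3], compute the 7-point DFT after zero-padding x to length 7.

Original 3-point DFT: [7, -2, -2]
Zero-padded 7-point DFT provides frequency interpolation.

DFT_7([x, 0, ...]) = [7, 2.2029-5.2703i, -2.3705-1.6231i, 0.1676+1.0438i, 0.1676-1.0438i, -2.3705+1.6231i, 2.2029+5.2703i]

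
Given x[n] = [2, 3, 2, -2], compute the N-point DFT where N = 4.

X[k] = Σ(n=0 to 3) x[n] · ω_4^(nk)
where ω_4 = e^(-2πi/4)

Computing each X[k]:
X[0] = 5
X[1] = -5i
X[2] = 3
X[3] = 5i

X = [5, -5i, 3, 5i]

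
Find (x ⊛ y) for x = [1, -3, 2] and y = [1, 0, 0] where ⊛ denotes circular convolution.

(x ⊛ y)[n] = Σ(m=0 to 2) x[m] · y[(n-m) mod 3]

Computing each output sample:
(x ⊛ y)[0] = 1
(x ⊛ y)[1] = -3
(x ⊛ y)[2] = 2

x ⊛ y = [1, -3, 2]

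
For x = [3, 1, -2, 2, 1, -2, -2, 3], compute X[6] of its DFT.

X[6] = Σ(n=0 to 7) x[n] · ω_8^(6n) where ω_8 = e^(-2πi/8)
= (3)·ω_8^0 + (1)·ω_8^6 + (-2)·ω_8^12 + (2)·ω_8^18 + (1)·ω_8^24 + (-2)·ω_8^30 + (-2)·ω_8^36 + (3)·ω_8^42

X[6] = 8-6i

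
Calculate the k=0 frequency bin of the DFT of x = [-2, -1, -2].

X[0] = Σ(n=0 to 2) x[n] · ω_3^0 = Σ x[n]
= (-2) + (-1) + (-2)

X[0] = -5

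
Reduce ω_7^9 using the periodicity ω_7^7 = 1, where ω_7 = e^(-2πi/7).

Since ω_7^7 = 1, powers reduce modulo 7.
9 mod 7 = 2
So ω_7^9 = ω_7^2 = e^(-2πi·2/7)

ω_7^9 = ω_7^2 = -0.2225-0.9749i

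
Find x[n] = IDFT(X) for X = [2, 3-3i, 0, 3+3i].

x[n] = (1/4) Σ(k=0 to 3) X[k] · e^(2πikn/4)

Computing each x[n]:
x[0] = 2
x[1] = 2
x[2] = -1
x[3] = -1

x = [2, 2, -1, -1]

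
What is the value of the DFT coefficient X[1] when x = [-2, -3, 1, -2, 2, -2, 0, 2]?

X[1] = Σ(n=0 to 7) x[n] · ω_8^(1n) where ω_8 = e^(-2πi/8)
= (-2)·ω_8^0 + (-3)·ω_8^1 + (1)·ω_8^2 + (-2)·ω_8^3 + (2)·ω_8^4 + (-2)·ω_8^5 + (0)·ω_8^6 + (2)·ω_8^7

X[1] = -1.8787+2.5355i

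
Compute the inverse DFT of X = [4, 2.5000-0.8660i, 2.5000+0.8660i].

x[n] = (1/3) Σ(k=0 to 2) X[k] · e^(2πikn/3)

Computing each x[n]:
x[0] = 3
x[1] = 1
x[2] = 0

x = [3, 1, 0]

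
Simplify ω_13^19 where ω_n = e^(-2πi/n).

Since ω_13^13 = 1, powers reduce modulo 13.
19 mod 13 = 6
So ω_13^19 = ω_13^6 = e^(-2πi·6/13)

ω_13^19 = ω_13^6 = -0.9709-0.2393i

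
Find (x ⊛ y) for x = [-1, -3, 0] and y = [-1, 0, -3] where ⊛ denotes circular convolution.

(x ⊛ y)[n] = Σ(m=0 to 2) x[m] · y[(n-m) mod 3]

Computing each output sample:
(x ⊛ y)[0] = 10
(x ⊛ y)[1] = 3
(x ⊛ y)[2] = 3

x ⊛ y = [10, 3, 3]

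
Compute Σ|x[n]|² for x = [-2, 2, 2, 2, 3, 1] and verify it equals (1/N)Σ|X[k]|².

Time domain:
Σ|x[n]|² = |-2|² + |2|² + |2|² + |2|² + |3|² + |1|² = 26.0000

Frequency domain:
(1/6)Σ|X[k]|² = (1/6)(|8|² + |-5|² + |-4.0000-1.7321i|² + |-2|² + |-4.0000+1.7321i|² + |-5|²) = (1/6)·156.0000 = 26.0000

Both sides agree, confirming Parseval's theorem.

Σ|x[n]|² = (1/N)Σ|X[k]|² = 26.0000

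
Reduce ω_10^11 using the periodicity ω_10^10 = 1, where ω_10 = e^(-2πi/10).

Since ω_10^10 = 1, powers reduce modulo 10.
11 mod 10 = 1
So ω_10^11 = ω_10^1 = e^(-2πi·1/10)

ω_10^11 = ω_10^1 = 0.8090-0.5878i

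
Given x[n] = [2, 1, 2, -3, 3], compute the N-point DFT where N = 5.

X[k] = Σ(n=0 to 4) x[n] · ω_5^(nk)
where ω_5 = e^(-2πi/5)

Computing each X[k]:
X[0] = 5
X[1] = 4.0451-1.0368i
X[2] = -1.5451+5.9309i
X[3] = -1.5451-5.9309i
X[4] = 4.0451+1.0368i

X = [5, 4.0451-1.0368i, -1.5451+5.9309i, -1.5451-5.9309i, 4.0451+1.0368i]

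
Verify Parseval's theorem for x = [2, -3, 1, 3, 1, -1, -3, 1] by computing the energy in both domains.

Time domain:
Σ|x[n]|² = |2|² + |-3|² + |1|² + |3|² + |1|² + |-1|² + |-3|² + |1|² = 35.0000

Frequency domain:
(1/8)Σ|X[k]|² = (1/8)(|1|² + |-1.8284-4.0000i|² + |5+8i|² + |3.8284+4.0000i|² + |1|² + |3.8284-4.0000i|² + |5-8i|² + |-1.8284+4.0000i|²) = (1/8)·280.0000 = 35.0000

Both sides agree, confirming Parseval's theorem.

Σ|x[n]|² = (1/N)Σ|X[k]|² = 35.0000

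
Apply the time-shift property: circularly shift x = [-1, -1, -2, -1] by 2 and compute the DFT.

Time shift by 2: X_shifted[k] = ω_4^(2k) · X[k]
Shifted x = [-2, -1, -1, -1]

DFT(x[n-2]) = [-5, -1, -1, -1]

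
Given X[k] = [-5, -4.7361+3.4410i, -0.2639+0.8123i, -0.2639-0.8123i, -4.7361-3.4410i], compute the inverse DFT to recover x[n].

x[n] = (1/5) Σ(k=0 to 4) X[k] · e^(2πikn/5)

Computing each x[n]:
x[0] = -3
x[1] = -3
x[2] = 0
x[3] = 1
x[4] = 0

x = [-3, -3, 0, 1, 0]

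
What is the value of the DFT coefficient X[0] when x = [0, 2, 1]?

X[0] = Σ(n=0 to 2) x[n] · ω_3^0 = Σ x[n]
= (0) + (2) + (1)

X[0] = 3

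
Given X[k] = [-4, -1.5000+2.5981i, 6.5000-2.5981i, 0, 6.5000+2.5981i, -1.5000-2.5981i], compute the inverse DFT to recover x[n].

x[n] = (1/6) Σ(k=0 to 5) X[k] · e^(2πikn/6)

Computing each x[n]:
x[0] = 1
x[1] = -2
x[2] = -3
x[3] = 2
x[4] = 0
x[5] = -2

x = [1, -2, -3, 2, 0, -2]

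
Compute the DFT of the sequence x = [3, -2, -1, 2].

X[k] = Σ(n=0 to 3) x[n] · ω_4^(nk)
where ω_4 = e^(-2πi/4)

Computing each X[k]:
X[0] = 2
X[1] = 4+4i
X[2] = 2
X[3] = 4-4i

X = [2, 4+4i, 2, 4-4i]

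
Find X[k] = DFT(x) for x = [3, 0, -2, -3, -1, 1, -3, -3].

X[k] = Σ(n=0 to 7) x[n] · ω_8^(nk)
where ω_8 = e^(-2πi/8)

Computing each X[k]:
X[0] = -8
X[1] = 3.2929-0.2929i
X[2] = 7-7i
X[3] = 4.7071+1.7071i
X[4] = 2
X[5] = 4.7071-1.7071i
X[6] = 7+7i
X[7] = 3.2929+0.2929i

X = [-8, 3.2929-0.2929i, 7-7i, 4.7071+1.7071i, 2, 4.7071-1.7071i, 7+7i, 3.2929+0.2929i]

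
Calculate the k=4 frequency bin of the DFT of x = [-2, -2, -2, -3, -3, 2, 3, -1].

X[4] = Σ(n=0 to 7) x[n] · ω_8^(4n) where ω_8 = e^(-2πi/8)
= (-2)·ω_8^0 + (-2)·ω_8^4 + (-2)·ω_8^8 + (-3)·ω_8^12 + (-3)·ω_8^16 + (2)·ω_8^20 + (3)·ω_8^24 + (-1)·ω_8^28

X[4] = 0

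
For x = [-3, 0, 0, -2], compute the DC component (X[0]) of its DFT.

X[0] = Σ(n=0 to 3) x[n] · ω_4^0 = Σ x[n]
= (-3) + (0) + (0) + (-2)

X[0] = -5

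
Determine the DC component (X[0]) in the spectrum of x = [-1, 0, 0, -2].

X[0] = Σ(n=0 to 3) x[n] · ω_4^0 = Σ x[n]
= (-1) + (0) + (0) + (-2)

X[0] = -3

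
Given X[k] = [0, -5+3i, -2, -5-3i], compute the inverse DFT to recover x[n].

x[n] = (1/4) Σ(k=0 to 3) X[k] · e^(2πikn/4)

Computing each x[n]:
x[0] = -3
x[1] = -1
x[2] = 2
x[3] = 2

x = [-3, -1, 2, 2]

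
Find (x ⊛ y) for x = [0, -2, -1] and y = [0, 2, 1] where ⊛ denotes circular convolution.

(x ⊛ y)[n] = Σ(m=0 to 2) x[m] · y[(n-m) mod 3]

Computing each output sample:
(x ⊛ y)[0] = -4
(x ⊛ y)[1] = -1
(x ⊛ y)[2] = -4

x ⊛ y = [-4, -1, -4]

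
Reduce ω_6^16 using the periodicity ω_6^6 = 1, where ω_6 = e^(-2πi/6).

Since ω_6^6 = 1, powers reduce modulo 6.
16 mod 6 = 4
So ω_6^16 = ω_6^4 = e^(-2πi·4/6)

ω_6^16 = ω_6^4 = -0.5000+0.8660i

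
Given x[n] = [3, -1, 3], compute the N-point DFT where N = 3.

X[k] = Σ(n=0 to 2) x[n] · ω_3^(nk)
where ω_3 = e^(-2πi/3)

Computing each X[k]:
X[0] = 5
X[1] = 2.0000+3.4641i
X[2] = 2.0000-3.4641i

X = [5, 2.0000+3.4641i, 2.0000-3.4641i]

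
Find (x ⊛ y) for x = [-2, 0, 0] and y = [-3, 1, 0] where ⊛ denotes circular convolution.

(x ⊛ y)[n] = Σ(m=0 to 2) x[m] · y[(n-m) mod 3]

Computing each output sample:
(x ⊛ y)[0] = 6
(x ⊛ y)[1] = -2
(x ⊛ y)[2] = 0

x ⊛ y = [6, -2, 0]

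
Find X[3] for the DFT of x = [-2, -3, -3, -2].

X[3] = Σ(n=0 to 3) x[n] · ω_4^(3n) where ω_4 = e^(-2πi/4)
= (-2)·ω_4^0 + (-3)·ω_4^3 + (-3)·ω_4^6 + (-2)·ω_4^9

X[3] = 1-1i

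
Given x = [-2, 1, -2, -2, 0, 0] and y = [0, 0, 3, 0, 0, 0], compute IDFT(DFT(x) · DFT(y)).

(x ⊛ y)[n] = Σ(m=0 to 5) x[m] · y[(n-m) mod 6]

Computing each output sample:
(x ⊛ y)[0] = 0
(x ⊛ y)[1] = 0
(x ⊛ y)[2] = -6
(x ⊛ y)[3] = 3
(x ⊛ y)[4] = -6
(x ⊛ y)[5] = -6

x ⊛ y = [0, 0, -6, 3, -6, -6]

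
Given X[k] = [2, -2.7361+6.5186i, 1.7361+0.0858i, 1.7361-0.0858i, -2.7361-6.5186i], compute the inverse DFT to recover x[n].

x[n] = (1/5) Σ(k=0 to 4) X[k] · e^(2πikn/5)

Computing each x[n]:
x[0] = 0
x[1] = -3
x[2] = 0
x[3] = 3
x[4] = 2

x = [0, -3, 0, 3, 2]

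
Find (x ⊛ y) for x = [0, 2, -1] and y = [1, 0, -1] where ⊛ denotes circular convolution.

(x ⊛ y)[n] = Σ(m=0 to 2) x[m] · y[(n-m) mod 3]

Computing each output sample:
(x ⊛ y)[0] = -2
(x ⊛ y)[1] = 3
(x ⊛ y)[2] = -1

x ⊛ y = [-2, 3, -1]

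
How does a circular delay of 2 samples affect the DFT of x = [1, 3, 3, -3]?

Time shift by 2: X_shifted[k] = ω_4^(2k) · X[k]
Shifted x = [3, -3, 1, 3]

DFT(x[n-2]) = [4, 2+6i, 4, 2-6i]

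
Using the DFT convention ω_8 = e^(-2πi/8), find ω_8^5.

ω_8^5 = e^(-2πi·5/8)
= cos(-2π·5/8) + i·sin(-2π·5/8)
= cos(-10π/8) + i·sin(-10π/8)

ω_8^5 = cos(-10π/8) + i·sin(-10π/8) = -0.7071+0.7071i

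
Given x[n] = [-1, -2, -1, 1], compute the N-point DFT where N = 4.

X[k] = Σ(n=0 to 3) x[n] · ω_4^(nk)
where ω_4 = e^(-2πi/4)

Computing each X[k]:
X[0] = -3
X[1] = 3i
X[2] = -1
X[3] = -3i

X = [-3, 3i, -1, -3i]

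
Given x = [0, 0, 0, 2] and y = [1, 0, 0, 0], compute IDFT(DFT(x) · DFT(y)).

(x ⊛ y)[n] = Σ(m=0 to 3) x[m] · y[(n-m) mod 4]

Computing each output sample:
(x ⊛ y)[0] = 0
(x ⊛ y)[1] = 0
(x ⊛ y)[2] = 0
(x ⊛ y)[3] = 2

x ⊛ y = [0, 0, 0, 2]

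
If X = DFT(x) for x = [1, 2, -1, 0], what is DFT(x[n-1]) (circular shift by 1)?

Time shift by 1: X_shifted[k] = ω_4^(1k) · X[k]
Shifted x = [0, 1, 2, -1]

DFT(x[n-1]) = [2, -2-2i, 2, -2+2i]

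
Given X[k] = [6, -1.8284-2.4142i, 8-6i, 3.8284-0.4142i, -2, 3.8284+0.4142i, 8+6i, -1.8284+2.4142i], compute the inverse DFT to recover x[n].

x[n] = (1/8) Σ(k=0 to 7) X[k] · e^(2πikn/8)

Computing each x[n]:
x[0] = 3
x[1] = 2
x[2] = -1
x[3] = 1
x[4] = 2
x[5] = 3
x[6] = -2
x[7] = -2

x = [3, 2, -1, 1, 2, 3, -2, -2]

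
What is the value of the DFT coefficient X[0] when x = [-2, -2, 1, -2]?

X[0] = Σ(n=0 to 3) x[n] · ω_4^0 = Σ x[n]
= (-2) + (-2) + (1) + (-2)

X[0] = -5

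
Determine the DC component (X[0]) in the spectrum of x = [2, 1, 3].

X[0] = Σ(n=0 to 2) x[n] · ω_3^0 = Σ x[n]
= (2) + (1) + (3)

X[0] = 6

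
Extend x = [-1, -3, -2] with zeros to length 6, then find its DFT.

Original 3-point DFT: [-6, 1.5000+0.8660i, 1.5000-0.8660i]
Zero-padded 6-point DFT provides frequency interpolation.

DFT_6([x, 0, ...]) = [-6, -1.5000+4.3301i, 1.5000+0.8660i, 0, 1.5000-0.8660i, -1.5000-4.3301i]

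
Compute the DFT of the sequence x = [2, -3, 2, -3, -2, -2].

X[k] = Σ(n=0 to 5) x[n] · ω_6^(nk)
where ω_6 = e^(-2πi/6)

Computing each X[k]:
X[0] = -6
X[1] = 2.5000-2.5981i
X[2] = 1.5000+4.3301i
X[3] = 10
X[4] = 1.5000-4.3301i
X[5] = 2.5000+2.5981i

X = [-6, 2.5000-2.5981i, 1.5000+4.3301i, 10, 1.5000-4.3301i, 2.5000+2.5981i]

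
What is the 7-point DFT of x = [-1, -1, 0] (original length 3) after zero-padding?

Original 3-point DFT: [-2, -0.5000+0.8660i, -0.5000-0.8660i]
Zero-padded 7-point DFT provides frequency interpolation.

DFT_7([x, 0, ...]) = [-2, -1.6235+0.7818i, -0.7775+0.9749i, -0.0990+0.4339i, -0.0990-0.4339i, -0.7775-0.9749i, -1.6235-0.7818i]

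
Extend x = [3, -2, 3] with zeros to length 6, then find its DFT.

Original 3-point DFT: [4, 2.5000+4.3301i, 2.5000-4.3301i]
Zero-padded 6-point DFT provides frequency interpolation.

DFT_6([x, 0, ...]) = [4, 0.5000-0.8660i, 2.5000+4.3301i, 8, 2.5000-4.3301i, 0.5000+0.8660i]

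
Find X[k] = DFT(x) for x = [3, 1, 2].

X[k] = Σ(n=0 to 2) x[n] · ω_3^(nk)
where ω_3 = e^(-2πi/3)

Computing each X[k]:
X[0] = 6
X[1] = 1.5000+0.8660i
X[2] = 1.5000-0.8660i

X = [6, 1.5000+0.8660i, 1.5000-0.8660i]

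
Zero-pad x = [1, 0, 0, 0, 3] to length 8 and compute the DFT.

Original 5-point DFT: [4, 1.9271+2.8532i, -1.4271+1.7634i, -1.4271-1.7634i, 1.9271-2.8532i]
Zero-padded 8-point DFT provides frequency interpolation.

DFT_8([x, 0, ...]) = [4, -2, 4, -2, 4, -2, 4, -2]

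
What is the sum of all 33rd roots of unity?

Sum of all nth roots of unity equals 0 for n > 1 (geometric series with r ≠ 1).

0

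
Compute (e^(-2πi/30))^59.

Since ω_30^30 = 1, powers reduce modulo 30.
59 mod 30 = 29
So ω_30^59 = ω_30^29 = e^(-2πi·29/30)

ω_30^59 = ω_30^29 = 0.9781+0.2079i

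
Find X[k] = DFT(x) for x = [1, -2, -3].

X[k] = Σ(n=0 to 2) x[n] · ω_3^(nk)
where ω_3 = e^(-2πi/3)

Computing each X[k]:
X[0] = -4
X[1] = 3.5000-0.8660i
X[2] = 3.5000+0.8660i

X = [-4, 3.5000-0.8660i, 3.5000+0.8660i]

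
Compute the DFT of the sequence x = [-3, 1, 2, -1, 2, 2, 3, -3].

X[k] = Σ(n=0 to 7) x[n] · ω_8^(nk)
where ω_8 = e^(-2πi/8)

Computing each X[k]:
X[0] = 3
X[1] = -7.1213+0.2929i
X[2] = -6-7i
X[3] = -2.8787-1.7071i
X[4] = 5
X[5] = -2.8787+1.7071i
X[6] = -6+7i
X[7] = -7.1213-0.2929i

X = [3, -7.1213+0.2929i, -6-7i, -2.8787-1.7071i, 5, -2.8787+1.7071i, -6+7i, -7.1213-0.2929i]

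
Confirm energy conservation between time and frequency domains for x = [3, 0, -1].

Time domain:
Σ|x[n]|² = |3|² + |0|² + |-1|² = 10.0000

Frequency domain:
(1/3)Σ|X[k]|² = (1/3)(|2|² + |3.5000-0.8660i|² + |3.5000+0.8660i|²) = (1/3)·30.0000 = 10.0000

Both sides agree, confirming Parseval's theorem.

Σ|x[n]|² = (1/N)Σ|X[k]|² = 10.0000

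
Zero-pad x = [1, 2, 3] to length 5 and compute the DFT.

Original 3-point DFT: [6, -1.5000+0.8660i, -1.5000-0.8660i]
Zero-padded 5-point DFT provides frequency interpolation.

DFT_5([x, 0, ...]) = [6, -0.8090-3.6655i, 0.3090+1.6776i, 0.3090-1.6776i, -0.8090+3.6655i]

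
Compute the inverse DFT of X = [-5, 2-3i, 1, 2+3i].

x[n] = (1/4) Σ(k=0 to 3) X[k] · e^(2πikn/4)

Computing each x[n]:
x[0] = 0
x[1] = 0
x[2] = -2
x[3] = -3

x = [0, 0, -2, -3]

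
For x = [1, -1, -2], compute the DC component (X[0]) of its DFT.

X[0] = Σ(n=0 to 2) x[n] · ω_3^0 = Σ x[n]
= (1) + (-1) + (-2)

X[0] = -2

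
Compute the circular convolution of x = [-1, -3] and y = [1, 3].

(x ⊛ y)[n] = Σ(m=0 to 1) x[m] · y[(n-m) mod 2]

Computing each output sample:
(x ⊛ y)[0] = -10
(x ⊛ y)[1] = -6

x ⊛ y = [-10, -6]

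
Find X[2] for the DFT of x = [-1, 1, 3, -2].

X[2] = Σ(n=0 to 3) x[n] · ω_4^(2n) where ω_4 = e^(-2πi/4)
= (-1)·ω_4^0 + (1)·ω_4^2 + (3)·ω_4^4 + (-2)·ω_4^6

X[2] = 3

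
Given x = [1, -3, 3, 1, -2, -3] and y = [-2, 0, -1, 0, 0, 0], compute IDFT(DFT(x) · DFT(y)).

(x ⊛ y)[n] = Σ(m=0 to 5) x[m] · y[(n-m) mod 6]

Computing each output sample:
(x ⊛ y)[0] = 0
(x ⊛ y)[1] = 9
(x ⊛ y)[2] = -7
(x ⊛ y)[3] = 1
(x ⊛ y)[4] = 1
(x ⊛ y)[5] = 5

x ⊛ y = [0, 9, -7, 1, 1, 5]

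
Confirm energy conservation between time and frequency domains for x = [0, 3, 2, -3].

Time domain:
Σ|x[n]|² = |0|² + |3|² + |2|² + |-3|² = 22.0000

Frequency domain:
(1/4)Σ|X[k]|² = (1/4)(|2|² + |-2-6i|² + |2|² + |-2+6i|²) = (1/4)·88.0000 = 22.0000

Both sides agree, confirming Parseval's theorem.

Σ|x[n]|² = (1/N)Σ|X[k]|² = 22.0000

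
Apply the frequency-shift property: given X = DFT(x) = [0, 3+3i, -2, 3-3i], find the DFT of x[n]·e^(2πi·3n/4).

Modulation property: DFT(ω_4^(-3n)·x[n]) = X[(k-3) mod 4], so circularly shift X by 3 positions.

X[k-3] = [3+3i, -2, 3-3i, 0]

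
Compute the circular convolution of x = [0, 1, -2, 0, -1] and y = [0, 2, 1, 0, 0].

(x ⊛ y)[n] = Σ(m=0 to 4) x[m] · y[(n-m) mod 5]

Computing each output sample:
(x ⊛ y)[0] = -2
(x ⊛ y)[1] = -1
(x ⊛ y)[2] = 2
(x ⊛ y)[3] = -3
(x ⊛ y)[4] = -2

x ⊛ y = [-2, -1, 2, -3, -2]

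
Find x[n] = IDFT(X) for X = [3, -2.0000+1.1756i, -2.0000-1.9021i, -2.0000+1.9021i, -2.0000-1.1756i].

x[n] = (1/5) Σ(k=0 to 4) X[k] · e^(2πikn/5)

Computing each x[n]:
x[0] = -1
x[1] = 1
x[2] = 0
x[3] = 2
x[4] = 1

x = [-1, 1, 0, 2, 1]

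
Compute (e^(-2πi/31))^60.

Since ω_31^31 = 1, powers reduce modulo 31.
60 mod 31 = 29
So ω_31^60 = ω_31^29 = e^(-2πi·29/31)

ω_31^60 = ω_31^29 = 0.9190+0.3944i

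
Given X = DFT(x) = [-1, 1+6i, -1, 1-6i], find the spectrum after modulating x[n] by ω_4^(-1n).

Modulation property: DFT(ω_4^(-1n)·x[n]) = X[(k-1) mod 4], so circularly shift X by 1 positions.

X[k-1] = [1-6i, -1, 1+6i, -1]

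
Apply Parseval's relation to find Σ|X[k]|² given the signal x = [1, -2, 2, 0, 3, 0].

Parseval: Σ|x[n]|² = (1/N)Σ|X[k]|², so Σ|X[k]|² = N·Σ|x[n]|² = 6·18.0000

Σ|X[k]|² = N·Σ|x[n]|² = 6·18.0000 = 108.0000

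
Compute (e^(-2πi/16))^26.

Since ω_16^16 = 1, powers reduce modulo 16.
26 mod 16 = 10
So ω_16^26 = ω_16^10 = e^(-2πi·10/16)

ω_16^26 = ω_16^10 = -0.7071+0.7071i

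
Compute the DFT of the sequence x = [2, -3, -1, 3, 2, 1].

X[k] = Σ(n=0 to 5) x[n] · ω_6^(nk)
where ω_6 = e^(-2πi/6)

Computing each X[k]:
X[0] = 4
X[1] = -2.5000+6.0622i
X[2] = 5.5000+0.8660i
X[3] = 2
X[4] = 5.5000-0.8660i
X[5] = -2.5000-6.0622i

X = [4, -2.5000+6.0622i, 5.5000+0.8660i, 2, 5.5000-0.8660i, -2.5000-6.0622i]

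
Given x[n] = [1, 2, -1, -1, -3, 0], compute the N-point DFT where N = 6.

X[k] = Σ(n=0 to 5) x[n] · ω_6^(nk)
where ω_6 = e^(-2πi/6)

Computing each X[k]:
X[0] = -2
X[1] = 5.0000-3.4641i
X[2] = 1
X[3] = -4
X[4] = 1
X[5] = 5.0000+3.4641i

X = [-2, 5.0000-3.4641i, 1, -4, 1, 5.0000+3.4641i]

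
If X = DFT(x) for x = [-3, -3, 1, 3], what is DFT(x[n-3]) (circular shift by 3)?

Time shift by 3: X_shifted[k] = ω_4^(3k) · X[k]
Shifted x = [-3, 1, 3, -3]

DFT(x[n-3]) = [-2, -6-4i, 2, -6+4i]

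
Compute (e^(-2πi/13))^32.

Since ω_13^13 = 1, powers reduce modulo 13.
32 mod 13 = 6
So ω_13^32 = ω_13^6 = e^(-2πi·6/13)

ω_13^32 = ω_13^6 = -0.9709-0.2393i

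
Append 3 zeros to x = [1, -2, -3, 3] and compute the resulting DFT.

Original 4-point DFT: [-1, 4+5i, -3, 4-5i]
Zero-padded 7-point DFT provides frequency interpolation.

DFT_7([x, 0, ...]) = [-1, -2.2823+3.1868i, 6.0184+2.9937i, 0.2639-4.4025i, 0.2639+4.4025i, 6.0184-2.9937i, -2.2823-3.1868i]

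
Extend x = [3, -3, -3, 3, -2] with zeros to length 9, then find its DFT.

Original 5-point DFT: [-2, 1.4549+4.4778i, 7.0451-5.1186i, 7.0451+5.1186i, 1.4549-4.4778i]
Zero-padded 9-point DFT provides frequency interpolation.

DFT_9([x, 0, ...]) = [-2, 0.5603+2.9688i, 2.2660+5.2930i, 10.0000+1.7321i, 1.6736-5.4700i, 1.6736+5.4700i, 10.0000-1.7321i, 2.2660-5.2930i, 0.5603-2.9688i]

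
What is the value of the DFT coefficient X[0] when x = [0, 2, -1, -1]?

X[0] = Σ(n=0 to 3) x[n] · ω_4^0 = Σ x[n]
= (0) + (2) + (-1) + (-1)

X[0] = 0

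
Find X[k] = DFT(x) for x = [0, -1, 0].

X[k] = Σ(n=0 to 2) x[n] · ω_3^(nk)
where ω_3 = e^(-2πi/3)

Computing each X[k]:
X[0] = -1
X[1] = 0.5000+0.8660i
X[2] = 0.5000-0.8660i

X = [-1, 0.5000+0.8660i, 0.5000-0.8660i]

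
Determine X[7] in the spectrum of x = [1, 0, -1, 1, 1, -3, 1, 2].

X[7] = Σ(n=0 to 7) x[n] · ω_8^(7n) where ω_8 = e^(-2πi/8)
= (1)·ω_8^0 + (0)·ω_8^7 + (-1)·ω_8^14 + (1)·ω_8^21 + (1)·ω_8^28 + (-3)·ω_8^35 + (1)·ω_8^42 + (2)·ω_8^49

X[7] = 2.8284-0.5858i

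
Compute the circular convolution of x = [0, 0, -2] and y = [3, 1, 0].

(x ⊛ y)[n] = Σ(m=0 to 2) x[m] · y[(n-m) mod 3]

Computing each output sample:
(x ⊛ y)[0] = -2
(x ⊛ y)[1] = 0
(x ⊛ y)[2] = -6

x ⊛ y = [-2, 0, -6]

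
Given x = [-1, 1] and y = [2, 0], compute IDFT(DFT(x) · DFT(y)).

(x ⊛ y)[n] = Σ(m=0 to 1) x[m] · y[(n-m) mod 2]

Computing each output sample:
(x ⊛ y)[0] = -2
(x ⊛ y)[1] = 2

x ⊛ y = [-2, 2]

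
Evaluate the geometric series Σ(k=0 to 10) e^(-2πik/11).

Sum of all nth roots of unity equals 0 for n > 1 (geometric series with r ≠ 1).

0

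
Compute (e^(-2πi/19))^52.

Since ω_19^19 = 1, powers reduce modulo 19.
52 mod 19 = 14
So ω_19^52 = ω_19^14 = e^(-2πi·14/19)

ω_19^52 = ω_19^14 = -0.0826+0.9966i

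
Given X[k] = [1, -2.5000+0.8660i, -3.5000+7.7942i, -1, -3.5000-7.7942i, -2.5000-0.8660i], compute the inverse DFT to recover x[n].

x[n] = (1/6) Σ(k=0 to 5) X[k] · e^(2πikn/6)

Computing each x[n]:
x[0] = -2
x[1] = -2
x[2] = 3
x[3] = 0
x[4] = -1
x[5] = 3

x = [-2, -2, 3, 0, -1, 3]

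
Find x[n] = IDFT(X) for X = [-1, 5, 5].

x[n] = (1/3) Σ(k=0 to 2) X[k] · e^(2πikn/3)

Computing each x[n]:
x[0] = 3
x[1] = -2
x[2] = -2

x = [3, -2, -2]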